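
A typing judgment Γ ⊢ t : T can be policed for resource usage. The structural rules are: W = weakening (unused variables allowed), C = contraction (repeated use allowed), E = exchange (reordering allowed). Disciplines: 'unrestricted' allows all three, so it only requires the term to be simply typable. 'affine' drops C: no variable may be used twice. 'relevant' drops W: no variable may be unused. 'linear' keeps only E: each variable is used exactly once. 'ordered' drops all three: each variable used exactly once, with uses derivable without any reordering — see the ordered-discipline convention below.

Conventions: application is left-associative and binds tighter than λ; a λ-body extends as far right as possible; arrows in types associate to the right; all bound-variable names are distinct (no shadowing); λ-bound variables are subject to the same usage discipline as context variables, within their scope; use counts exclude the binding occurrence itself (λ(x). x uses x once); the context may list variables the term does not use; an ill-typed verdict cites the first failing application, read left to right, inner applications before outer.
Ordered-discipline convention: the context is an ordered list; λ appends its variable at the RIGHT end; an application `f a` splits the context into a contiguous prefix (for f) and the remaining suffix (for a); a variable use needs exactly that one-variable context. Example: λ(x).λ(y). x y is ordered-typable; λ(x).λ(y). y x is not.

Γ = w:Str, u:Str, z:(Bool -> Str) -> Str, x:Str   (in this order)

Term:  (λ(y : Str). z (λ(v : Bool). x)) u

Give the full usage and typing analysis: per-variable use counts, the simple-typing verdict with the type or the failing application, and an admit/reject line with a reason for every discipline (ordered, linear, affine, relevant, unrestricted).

usage: w: 0×, u: 1×, z: 1×, x: 1×, y (λ-bound): 0×, v (λ-bound): 0×
uses in reading order: z, x, u
typing: ✓ — Str
ordered: ✗ — w, y, v never used (weakening)
linear: ✗ — w, y, v never used (weakening)
affine: ✓ — at most one use each (w, u, z, x, y, v)
relevant: ✗ — w, y, v never used (weakening)
unrestricted: ✓ — well-typed at Str; no restrictions here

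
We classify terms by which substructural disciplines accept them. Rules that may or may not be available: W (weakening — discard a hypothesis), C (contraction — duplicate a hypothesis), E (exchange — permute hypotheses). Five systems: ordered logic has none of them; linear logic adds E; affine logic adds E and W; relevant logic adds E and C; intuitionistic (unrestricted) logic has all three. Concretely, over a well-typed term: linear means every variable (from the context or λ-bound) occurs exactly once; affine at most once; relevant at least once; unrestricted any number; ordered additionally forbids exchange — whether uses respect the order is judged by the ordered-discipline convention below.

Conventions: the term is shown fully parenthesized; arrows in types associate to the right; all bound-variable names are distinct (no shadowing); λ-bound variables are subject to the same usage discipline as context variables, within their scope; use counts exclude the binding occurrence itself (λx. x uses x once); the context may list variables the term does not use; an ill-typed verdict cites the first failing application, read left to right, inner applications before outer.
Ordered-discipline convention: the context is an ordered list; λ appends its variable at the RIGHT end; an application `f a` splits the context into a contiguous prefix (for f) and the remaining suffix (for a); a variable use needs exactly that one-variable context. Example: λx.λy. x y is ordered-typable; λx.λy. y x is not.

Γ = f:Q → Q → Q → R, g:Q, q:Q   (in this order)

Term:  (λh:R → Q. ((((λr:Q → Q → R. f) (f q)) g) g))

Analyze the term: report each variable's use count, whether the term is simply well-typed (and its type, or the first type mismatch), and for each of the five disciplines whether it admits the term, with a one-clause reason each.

counts: f=2; g=2; q=1; h [bound]=0; r [bound]=0
use order (left to right): f, f, q, g, g
typing: well-typed — term : (R → Q) → Q → R
ordered: ✗ — f ×2, g ×2 used more than once (contraction); unused: h, r — weakening required
linear: ✗ — f ×2, g ×2 used more than once (contraction); unused: h, r — weakening required
affine: ✗ — f ×2, g ×2 used more than once (contraction)
relevant: ✗ — unused: h, r — weakening required
unrestricted: ✓ — simply typable at (R → Q) → Q → R; W, C, E all held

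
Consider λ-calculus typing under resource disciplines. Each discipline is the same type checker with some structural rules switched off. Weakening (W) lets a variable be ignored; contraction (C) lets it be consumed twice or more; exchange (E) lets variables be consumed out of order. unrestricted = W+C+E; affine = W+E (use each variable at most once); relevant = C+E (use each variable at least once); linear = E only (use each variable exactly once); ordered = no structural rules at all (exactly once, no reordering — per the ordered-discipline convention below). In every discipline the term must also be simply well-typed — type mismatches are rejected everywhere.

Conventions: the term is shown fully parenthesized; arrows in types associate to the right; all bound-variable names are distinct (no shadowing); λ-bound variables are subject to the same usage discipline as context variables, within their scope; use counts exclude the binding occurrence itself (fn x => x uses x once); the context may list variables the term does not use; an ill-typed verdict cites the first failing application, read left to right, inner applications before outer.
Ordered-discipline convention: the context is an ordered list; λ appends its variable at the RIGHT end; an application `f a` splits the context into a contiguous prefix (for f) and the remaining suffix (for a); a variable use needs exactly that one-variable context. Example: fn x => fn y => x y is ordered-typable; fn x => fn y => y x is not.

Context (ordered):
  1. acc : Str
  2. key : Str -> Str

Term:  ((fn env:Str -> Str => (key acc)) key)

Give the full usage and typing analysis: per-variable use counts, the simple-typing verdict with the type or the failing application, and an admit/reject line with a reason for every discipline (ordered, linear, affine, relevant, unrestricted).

usage: acc: 1, key: 2, env (bound): 0
uses in reading order: key, acc, key
typing: the term checks, with type Str
ordered: ✗ — repeated use of key ×2; env left unused
linear: ✗ — repeated use of key ×2; env left unused
affine: ✗ — repeated use of key ×2
relevant: ✗ — env left unused
unrestricted: ✓ — well-typed at Str; no restrictions here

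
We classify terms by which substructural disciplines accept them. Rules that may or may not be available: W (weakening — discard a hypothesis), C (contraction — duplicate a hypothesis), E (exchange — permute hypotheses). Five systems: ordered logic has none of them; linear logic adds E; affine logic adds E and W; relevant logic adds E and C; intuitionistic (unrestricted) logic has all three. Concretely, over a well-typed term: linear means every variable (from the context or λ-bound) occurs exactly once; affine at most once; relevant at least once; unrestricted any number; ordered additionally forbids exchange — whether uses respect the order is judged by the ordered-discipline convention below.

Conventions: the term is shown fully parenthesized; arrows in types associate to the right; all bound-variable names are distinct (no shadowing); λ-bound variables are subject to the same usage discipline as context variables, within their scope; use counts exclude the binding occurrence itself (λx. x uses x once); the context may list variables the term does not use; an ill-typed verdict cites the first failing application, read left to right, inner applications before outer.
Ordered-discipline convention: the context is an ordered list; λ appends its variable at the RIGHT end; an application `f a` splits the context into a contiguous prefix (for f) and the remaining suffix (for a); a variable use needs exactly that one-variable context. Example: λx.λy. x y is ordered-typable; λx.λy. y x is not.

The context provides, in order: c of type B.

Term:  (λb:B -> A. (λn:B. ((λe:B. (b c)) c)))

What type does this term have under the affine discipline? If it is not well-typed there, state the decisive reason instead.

not well-typed under affine — needs contraction — c ×2
variable uses: c=2; b [bound]=1; n [bound]=0; e [bound]=0
use order (left to right): b, c, c
typing: ✓ — (B -> A) -> B -> A
across the five disciplines: ordered ✗ · linear ✗ · affine ✗ · relevant ✗ · unrestricted ✓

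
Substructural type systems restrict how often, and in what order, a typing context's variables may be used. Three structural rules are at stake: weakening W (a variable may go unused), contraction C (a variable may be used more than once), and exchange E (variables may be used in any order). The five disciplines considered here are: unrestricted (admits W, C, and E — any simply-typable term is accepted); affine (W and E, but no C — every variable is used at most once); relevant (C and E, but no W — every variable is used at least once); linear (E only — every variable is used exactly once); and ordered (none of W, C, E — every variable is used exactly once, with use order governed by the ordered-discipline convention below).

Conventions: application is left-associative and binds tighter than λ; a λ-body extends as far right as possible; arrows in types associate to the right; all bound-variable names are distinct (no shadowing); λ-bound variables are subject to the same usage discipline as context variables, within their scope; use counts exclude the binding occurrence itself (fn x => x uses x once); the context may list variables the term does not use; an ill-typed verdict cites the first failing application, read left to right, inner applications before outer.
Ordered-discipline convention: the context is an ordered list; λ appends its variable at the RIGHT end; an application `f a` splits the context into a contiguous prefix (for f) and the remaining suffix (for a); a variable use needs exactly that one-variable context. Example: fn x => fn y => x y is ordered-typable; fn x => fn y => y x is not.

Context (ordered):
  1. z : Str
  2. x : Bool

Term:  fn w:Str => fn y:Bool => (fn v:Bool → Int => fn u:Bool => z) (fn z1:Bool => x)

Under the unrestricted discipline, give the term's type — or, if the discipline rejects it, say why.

not well-typed under unrestricted — the type mismatch rejects it
usage: z ×1; x ×1; w (bound) ×0; y (bound) ×0; v (bound) ×0; u (bound) ×0; z1 (bound) ×0
left-to-right use order: z, x
typing: ill-typed: an application expects Bool → Int but receives Bool → Bool
across the five disciplines: ordered ✗ | linear ✗ | affine ✗ | relevant ✗ | unrestricted ✗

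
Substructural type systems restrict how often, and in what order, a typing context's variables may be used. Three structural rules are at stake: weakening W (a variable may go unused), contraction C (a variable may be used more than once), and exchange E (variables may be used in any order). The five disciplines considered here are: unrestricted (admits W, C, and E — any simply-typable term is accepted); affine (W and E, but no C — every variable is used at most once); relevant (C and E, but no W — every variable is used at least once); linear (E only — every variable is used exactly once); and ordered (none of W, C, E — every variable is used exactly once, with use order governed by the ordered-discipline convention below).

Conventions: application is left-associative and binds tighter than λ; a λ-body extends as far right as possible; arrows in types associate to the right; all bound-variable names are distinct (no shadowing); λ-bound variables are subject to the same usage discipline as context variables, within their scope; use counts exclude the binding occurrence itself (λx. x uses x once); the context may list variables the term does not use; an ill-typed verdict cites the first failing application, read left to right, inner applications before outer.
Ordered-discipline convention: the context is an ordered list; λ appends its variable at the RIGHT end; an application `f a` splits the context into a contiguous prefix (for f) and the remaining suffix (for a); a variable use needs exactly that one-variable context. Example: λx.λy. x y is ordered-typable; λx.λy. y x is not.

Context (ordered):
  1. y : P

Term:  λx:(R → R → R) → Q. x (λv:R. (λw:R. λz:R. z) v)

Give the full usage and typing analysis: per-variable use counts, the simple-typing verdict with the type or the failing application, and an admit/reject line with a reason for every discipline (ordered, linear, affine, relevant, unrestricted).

usage: y ×0; x (bound) ×1; v (bound) ×1; w (bound) ×0; z (bound) ×1
uses in reading order: x, z, v
typing: ✓ — ((R → R → R) → Q) → Q
ordered: ✗ — y, w never used (weakening)
linear: ✗ — y, w never used (weakening)
affine: ✓ — none of y, x, v, w, z used more than once
relevant: ✗ — y, w never used (weakening)
unrestricted: ✓ — typability at ((R → R → R) → Q) → Q is all that's needed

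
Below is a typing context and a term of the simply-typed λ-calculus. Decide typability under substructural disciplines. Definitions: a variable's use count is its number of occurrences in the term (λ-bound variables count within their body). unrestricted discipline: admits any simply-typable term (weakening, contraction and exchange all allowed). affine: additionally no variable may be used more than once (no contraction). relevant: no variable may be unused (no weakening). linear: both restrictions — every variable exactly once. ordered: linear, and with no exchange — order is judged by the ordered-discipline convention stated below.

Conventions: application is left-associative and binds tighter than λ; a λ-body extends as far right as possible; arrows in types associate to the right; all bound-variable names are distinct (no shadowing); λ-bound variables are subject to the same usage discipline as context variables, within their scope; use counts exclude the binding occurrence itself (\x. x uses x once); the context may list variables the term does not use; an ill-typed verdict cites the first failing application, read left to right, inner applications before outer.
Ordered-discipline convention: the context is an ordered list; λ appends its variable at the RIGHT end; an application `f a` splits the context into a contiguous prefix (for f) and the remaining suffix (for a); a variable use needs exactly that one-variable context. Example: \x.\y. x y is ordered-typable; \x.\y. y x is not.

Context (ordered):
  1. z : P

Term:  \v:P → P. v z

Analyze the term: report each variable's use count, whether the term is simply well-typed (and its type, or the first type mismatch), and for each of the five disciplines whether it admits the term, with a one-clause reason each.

usage: z ×1, v (bound) ×1
uses in reading order: v, z
typing: well-typed — term : (P → P) → P
ordered ✗ (no ordered split (uses run v, z))
linear ✓ (single use per variable (z, v))
affine ✓ (z, v: no repeats, contraction unneeded)
relevant ✓ (at least one use each (z, v))
unrestricted ✓ (type-checks ((P → P) → P) and nothing is barred)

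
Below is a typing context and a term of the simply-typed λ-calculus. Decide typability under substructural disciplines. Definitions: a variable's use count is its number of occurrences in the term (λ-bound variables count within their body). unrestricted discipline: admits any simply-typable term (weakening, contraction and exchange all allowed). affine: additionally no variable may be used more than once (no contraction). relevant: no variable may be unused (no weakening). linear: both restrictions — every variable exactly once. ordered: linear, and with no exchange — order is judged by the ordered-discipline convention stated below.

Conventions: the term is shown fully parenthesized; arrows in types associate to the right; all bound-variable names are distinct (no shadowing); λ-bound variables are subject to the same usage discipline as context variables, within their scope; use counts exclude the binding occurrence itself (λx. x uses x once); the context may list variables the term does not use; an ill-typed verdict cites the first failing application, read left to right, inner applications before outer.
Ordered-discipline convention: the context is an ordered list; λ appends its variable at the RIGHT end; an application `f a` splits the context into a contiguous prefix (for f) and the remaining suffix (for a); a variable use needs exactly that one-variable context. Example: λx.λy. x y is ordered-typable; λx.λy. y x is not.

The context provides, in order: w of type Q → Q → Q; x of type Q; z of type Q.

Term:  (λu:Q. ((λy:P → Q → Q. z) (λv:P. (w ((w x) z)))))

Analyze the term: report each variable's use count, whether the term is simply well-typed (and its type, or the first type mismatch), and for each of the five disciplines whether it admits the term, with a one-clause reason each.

use counts: w ×2, x ×1, z ×2, u (bound) ×0, y (bound) ×0, v (bound) ×0
left-to-right use order: z, w, w, x, z
typing: the term checks, with type Q → Q
ordered: ✗, repeated use of w ×2, z ×2; u, y, v left unused
linear: ✗, repeated use of w ×2, z ×2; u, y, v left unused
affine: ✗, repeated use of w ×2, z ×2
relevant: ✗, u, y, v left unused
unrestricted: ✓, type-checks (Q → Q) and nothing is barred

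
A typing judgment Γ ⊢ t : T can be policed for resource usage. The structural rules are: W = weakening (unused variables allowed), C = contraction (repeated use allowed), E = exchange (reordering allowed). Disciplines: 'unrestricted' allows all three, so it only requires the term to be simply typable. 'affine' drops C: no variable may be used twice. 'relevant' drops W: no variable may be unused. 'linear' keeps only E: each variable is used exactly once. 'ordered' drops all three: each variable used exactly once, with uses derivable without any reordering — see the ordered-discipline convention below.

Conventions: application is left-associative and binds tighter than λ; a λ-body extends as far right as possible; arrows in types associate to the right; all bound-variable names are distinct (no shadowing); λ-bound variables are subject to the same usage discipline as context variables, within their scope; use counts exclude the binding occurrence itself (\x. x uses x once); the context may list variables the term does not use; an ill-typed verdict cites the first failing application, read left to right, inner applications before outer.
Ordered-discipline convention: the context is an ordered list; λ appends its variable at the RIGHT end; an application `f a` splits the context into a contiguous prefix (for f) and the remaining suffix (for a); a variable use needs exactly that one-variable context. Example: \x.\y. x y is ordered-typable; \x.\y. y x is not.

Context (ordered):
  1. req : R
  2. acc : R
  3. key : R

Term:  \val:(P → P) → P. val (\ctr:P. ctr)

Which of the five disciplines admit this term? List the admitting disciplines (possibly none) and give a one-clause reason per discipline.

accepted by: affine, unrestricted
use counts: req ×0, acc ×0, key ×0, val [bound] ×1, ctr [bound] ×1
order of uses: val, ctr
typing: well-typed — term : ((P → P) → P) → P
ordered: ✗, req, acc, key never used (weakening)
linear: ✗, req, acc, key never used (weakening)
affine: ✓, no duplicate uses among req, acc, key, val, ctr
relevant: ✗, req, acc, key never used (weakening)
unrestricted: ✓, simply typable at ((P → P) → P) → P; W, C, E all held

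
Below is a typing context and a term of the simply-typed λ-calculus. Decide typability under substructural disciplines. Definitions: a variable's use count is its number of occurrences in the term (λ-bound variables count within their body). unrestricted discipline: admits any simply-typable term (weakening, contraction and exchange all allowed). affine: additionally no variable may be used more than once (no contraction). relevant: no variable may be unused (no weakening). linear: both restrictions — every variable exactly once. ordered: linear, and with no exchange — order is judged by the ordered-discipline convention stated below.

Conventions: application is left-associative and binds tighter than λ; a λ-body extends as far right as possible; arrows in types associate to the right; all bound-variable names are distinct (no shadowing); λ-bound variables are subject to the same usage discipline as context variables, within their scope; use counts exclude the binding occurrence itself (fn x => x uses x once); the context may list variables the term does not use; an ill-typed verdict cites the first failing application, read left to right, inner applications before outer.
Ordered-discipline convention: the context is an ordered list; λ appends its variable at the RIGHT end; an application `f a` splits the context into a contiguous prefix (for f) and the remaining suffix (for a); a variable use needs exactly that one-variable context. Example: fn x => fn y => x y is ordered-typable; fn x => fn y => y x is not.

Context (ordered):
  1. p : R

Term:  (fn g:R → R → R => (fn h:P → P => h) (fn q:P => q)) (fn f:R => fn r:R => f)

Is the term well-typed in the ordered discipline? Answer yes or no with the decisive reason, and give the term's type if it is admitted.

no — p, g, r never used (weakening)
usage: p: 0×; g (bound): 0×; h (bound): 1×; q (bound): 1×; f (bound): 1×; r (bound): 0×
uses in reading order: h, q, f
typing: ✓ — P → P
all disciplines: ordered ✗ | linear ✗ | affine ✓ | relevant ✗ | unrestricted ✓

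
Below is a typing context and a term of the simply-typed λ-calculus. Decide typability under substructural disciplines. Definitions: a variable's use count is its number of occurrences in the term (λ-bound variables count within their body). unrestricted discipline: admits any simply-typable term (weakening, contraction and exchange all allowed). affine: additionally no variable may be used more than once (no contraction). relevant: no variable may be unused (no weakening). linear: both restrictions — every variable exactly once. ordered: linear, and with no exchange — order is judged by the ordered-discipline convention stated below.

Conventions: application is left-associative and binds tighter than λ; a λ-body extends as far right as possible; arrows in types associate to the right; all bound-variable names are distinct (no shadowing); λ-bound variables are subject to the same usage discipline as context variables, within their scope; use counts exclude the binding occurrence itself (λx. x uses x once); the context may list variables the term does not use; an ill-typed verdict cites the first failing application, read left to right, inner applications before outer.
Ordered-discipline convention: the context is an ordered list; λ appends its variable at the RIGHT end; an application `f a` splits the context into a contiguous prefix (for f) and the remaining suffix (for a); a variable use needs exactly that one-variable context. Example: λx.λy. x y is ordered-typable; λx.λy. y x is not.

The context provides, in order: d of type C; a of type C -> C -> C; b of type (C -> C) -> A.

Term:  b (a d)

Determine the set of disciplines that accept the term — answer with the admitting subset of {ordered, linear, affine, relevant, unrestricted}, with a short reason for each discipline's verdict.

admitting disciplines: linear, affine, relevant, unrestricted
usage: d: 1; a: 1; b: 1
left-to-right use order: b, a, d
typing: ✓ — A
ordered: ✗, needs exchange: uses follow b, a, d
linear: ✓, exactly-once usage across d, a, b
affine: ✓, no duplicate uses among d, a, b
relevant: ✓, every one of d, a, b appears
unrestricted: ✓, simply typable at A; W, C, E all held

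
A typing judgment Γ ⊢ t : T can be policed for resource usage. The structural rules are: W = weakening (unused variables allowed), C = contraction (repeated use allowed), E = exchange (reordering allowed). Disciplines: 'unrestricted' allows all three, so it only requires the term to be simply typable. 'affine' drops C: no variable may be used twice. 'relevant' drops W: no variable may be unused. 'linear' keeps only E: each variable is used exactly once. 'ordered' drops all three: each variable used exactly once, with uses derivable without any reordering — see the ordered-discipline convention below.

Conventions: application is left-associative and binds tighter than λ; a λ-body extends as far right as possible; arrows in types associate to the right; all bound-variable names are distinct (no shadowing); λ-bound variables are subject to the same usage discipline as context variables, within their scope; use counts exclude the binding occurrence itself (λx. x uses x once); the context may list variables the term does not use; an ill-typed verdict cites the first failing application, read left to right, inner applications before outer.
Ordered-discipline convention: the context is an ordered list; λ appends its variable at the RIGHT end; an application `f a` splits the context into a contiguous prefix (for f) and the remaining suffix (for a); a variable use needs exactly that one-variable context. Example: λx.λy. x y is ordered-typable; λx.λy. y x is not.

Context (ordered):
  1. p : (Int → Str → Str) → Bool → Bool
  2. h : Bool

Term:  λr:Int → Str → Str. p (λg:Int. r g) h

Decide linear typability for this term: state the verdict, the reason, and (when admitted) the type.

yes — p, h, r, g: one use apiece; term : (Int → Str → Str) → Bool
use counts: p: 1×; h: 1×; r (bound): 1×; g (bound): 1×
use order (left to right): p, r, g, h
typing: the term checks, with type (Int → Str → Str) → Bool
per-discipline verdicts: ordered ✗ · linear ✓ · affine ✓ · relevant ✓ · unrestricted ✓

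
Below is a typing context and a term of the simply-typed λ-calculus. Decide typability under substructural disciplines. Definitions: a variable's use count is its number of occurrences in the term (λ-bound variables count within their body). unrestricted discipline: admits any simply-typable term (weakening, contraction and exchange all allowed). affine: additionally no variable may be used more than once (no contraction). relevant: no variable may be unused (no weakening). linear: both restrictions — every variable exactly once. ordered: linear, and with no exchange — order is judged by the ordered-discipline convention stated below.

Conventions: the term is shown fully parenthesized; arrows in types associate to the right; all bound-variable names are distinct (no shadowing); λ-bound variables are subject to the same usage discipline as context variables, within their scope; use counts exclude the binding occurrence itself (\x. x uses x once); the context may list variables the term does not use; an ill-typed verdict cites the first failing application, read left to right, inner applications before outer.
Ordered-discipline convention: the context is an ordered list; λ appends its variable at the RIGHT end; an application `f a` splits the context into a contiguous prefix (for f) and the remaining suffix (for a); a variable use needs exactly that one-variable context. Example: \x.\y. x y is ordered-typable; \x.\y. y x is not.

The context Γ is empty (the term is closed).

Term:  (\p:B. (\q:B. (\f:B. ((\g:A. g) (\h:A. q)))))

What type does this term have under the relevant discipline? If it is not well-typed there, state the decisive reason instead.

not well-typed under relevant — a type mismatch blocks all five
counts: p (bound): 0; q (bound): 1; f (bound): 0; g (bound): 1; h (bound): 0
use order (left to right): g, q
typing: ill-typed: argument of type A → B where A is required
all disciplines: ordered ✗ · linear ✗ · affine ✗ · relevant ✗ · unrestricted ✗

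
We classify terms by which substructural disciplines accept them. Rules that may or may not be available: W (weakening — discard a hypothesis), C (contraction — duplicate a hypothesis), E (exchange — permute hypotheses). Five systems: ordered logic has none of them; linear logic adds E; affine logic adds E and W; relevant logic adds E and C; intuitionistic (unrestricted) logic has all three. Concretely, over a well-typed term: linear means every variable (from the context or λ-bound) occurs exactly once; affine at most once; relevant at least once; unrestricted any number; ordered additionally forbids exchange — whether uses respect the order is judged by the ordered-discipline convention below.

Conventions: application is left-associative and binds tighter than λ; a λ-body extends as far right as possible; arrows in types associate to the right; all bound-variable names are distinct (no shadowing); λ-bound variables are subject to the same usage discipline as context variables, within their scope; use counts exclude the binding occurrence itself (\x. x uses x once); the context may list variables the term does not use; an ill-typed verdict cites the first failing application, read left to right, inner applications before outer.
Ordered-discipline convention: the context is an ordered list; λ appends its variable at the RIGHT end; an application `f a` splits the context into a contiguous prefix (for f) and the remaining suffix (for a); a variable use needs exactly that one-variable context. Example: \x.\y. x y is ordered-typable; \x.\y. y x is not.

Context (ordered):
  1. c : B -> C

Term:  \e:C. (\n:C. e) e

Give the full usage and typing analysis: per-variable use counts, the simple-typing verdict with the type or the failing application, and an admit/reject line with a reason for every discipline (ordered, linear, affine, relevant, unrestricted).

variable uses: c: 0; e (bound): 2; n (bound): 0
order of uses: e, e
typing: ✓ — C -> C
ordered ✗ (uses contraction: e ×2; c, n left unused)
linear ✗ (uses contraction: e ×2; c, n left unused)
affine ✗ (uses contraction: e ×2)
relevant ✗ (c, n left unused)
unrestricted ✓ (typability at C -> C is all that's needed)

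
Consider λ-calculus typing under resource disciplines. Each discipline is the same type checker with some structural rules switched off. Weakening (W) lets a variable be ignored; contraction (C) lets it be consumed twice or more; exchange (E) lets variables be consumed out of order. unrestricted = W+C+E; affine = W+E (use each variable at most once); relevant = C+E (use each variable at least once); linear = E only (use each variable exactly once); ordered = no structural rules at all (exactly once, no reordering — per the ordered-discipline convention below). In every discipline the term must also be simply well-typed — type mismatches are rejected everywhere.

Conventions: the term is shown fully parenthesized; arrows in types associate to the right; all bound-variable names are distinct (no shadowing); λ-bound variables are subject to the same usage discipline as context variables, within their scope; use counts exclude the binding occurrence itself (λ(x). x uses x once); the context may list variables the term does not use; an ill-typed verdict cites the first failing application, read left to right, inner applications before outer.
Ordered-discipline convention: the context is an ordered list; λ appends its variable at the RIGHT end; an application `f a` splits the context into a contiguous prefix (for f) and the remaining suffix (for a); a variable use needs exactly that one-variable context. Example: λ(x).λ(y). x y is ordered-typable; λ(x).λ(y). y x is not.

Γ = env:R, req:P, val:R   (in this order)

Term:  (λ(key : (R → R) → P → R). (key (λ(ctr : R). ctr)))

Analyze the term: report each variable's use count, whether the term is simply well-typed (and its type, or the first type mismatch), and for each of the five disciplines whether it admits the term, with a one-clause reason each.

variable uses: env=0; req=0; val=0; key [bound]=1; ctr [bound]=1
use order (left to right): key, ctr
typing: well-typed — term : ((R → R) → P → R) → P → R
ordered: ✗, needs weakening: env, req, val unused
linear: ✗, needs weakening: env, req, val unused
affine: ✓, at most one use each (env, req, val, key, ctr)
relevant: ✗, needs weakening: env, req, val unused
unrestricted: ✓, type-checks (((R → R) → P → R) → P → R) and nothing is barred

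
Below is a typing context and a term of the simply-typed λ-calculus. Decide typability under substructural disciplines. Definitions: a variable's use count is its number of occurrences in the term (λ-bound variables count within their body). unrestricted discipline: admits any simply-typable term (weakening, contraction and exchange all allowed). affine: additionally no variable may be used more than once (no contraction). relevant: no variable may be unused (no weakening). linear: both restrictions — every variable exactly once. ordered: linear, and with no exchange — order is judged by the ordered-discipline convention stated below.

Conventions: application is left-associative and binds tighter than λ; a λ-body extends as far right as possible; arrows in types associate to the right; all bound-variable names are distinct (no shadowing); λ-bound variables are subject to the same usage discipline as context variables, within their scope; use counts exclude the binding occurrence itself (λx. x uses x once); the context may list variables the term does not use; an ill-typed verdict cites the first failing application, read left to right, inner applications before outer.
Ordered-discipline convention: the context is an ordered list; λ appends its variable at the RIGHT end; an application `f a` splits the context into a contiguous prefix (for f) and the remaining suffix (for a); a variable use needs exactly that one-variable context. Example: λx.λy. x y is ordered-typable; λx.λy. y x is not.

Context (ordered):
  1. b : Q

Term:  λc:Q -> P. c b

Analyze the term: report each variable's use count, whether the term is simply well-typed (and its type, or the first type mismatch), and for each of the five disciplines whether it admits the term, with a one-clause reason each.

variable uses: b ×1, c (bound) ×1
left-to-right use order: c, b
typing: well-typed at (Q -> P) -> P
ordered: ✗, needs exchange: uses follow c, b
linear: ✓, single use per variable (b, c)
affine: ✓, b, c: no repeats, contraction unneeded
relevant: ✓, every one of b, c appears
unrestricted: ✓, well-typed at (Q -> P) -> P; no restrictions here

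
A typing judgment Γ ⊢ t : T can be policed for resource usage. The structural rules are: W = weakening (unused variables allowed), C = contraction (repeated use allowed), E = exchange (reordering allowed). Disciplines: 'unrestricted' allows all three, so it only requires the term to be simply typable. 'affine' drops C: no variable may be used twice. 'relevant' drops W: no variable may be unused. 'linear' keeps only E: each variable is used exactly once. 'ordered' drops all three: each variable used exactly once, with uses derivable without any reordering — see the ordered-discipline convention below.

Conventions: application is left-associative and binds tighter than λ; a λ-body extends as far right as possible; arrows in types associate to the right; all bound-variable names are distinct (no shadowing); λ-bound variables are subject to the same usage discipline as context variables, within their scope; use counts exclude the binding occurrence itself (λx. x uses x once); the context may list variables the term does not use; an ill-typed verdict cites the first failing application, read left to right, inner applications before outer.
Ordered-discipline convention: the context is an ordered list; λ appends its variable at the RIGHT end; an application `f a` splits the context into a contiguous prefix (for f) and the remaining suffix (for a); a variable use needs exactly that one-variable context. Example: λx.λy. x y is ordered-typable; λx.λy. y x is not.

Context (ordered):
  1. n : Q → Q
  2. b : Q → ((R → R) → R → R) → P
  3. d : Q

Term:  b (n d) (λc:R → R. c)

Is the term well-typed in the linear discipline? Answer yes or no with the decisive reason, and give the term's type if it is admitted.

yes — exactly-once usage across n, b, d, c; term : P
counts: n ×1; b ×1; d ×1; c [bound] ×1
use order (left to right): b, n, d, c
typing: ✓ — P
per-discipline verdicts: ordered ✗, linear ✓, affine ✓, relevant ✓, unrestricted ✓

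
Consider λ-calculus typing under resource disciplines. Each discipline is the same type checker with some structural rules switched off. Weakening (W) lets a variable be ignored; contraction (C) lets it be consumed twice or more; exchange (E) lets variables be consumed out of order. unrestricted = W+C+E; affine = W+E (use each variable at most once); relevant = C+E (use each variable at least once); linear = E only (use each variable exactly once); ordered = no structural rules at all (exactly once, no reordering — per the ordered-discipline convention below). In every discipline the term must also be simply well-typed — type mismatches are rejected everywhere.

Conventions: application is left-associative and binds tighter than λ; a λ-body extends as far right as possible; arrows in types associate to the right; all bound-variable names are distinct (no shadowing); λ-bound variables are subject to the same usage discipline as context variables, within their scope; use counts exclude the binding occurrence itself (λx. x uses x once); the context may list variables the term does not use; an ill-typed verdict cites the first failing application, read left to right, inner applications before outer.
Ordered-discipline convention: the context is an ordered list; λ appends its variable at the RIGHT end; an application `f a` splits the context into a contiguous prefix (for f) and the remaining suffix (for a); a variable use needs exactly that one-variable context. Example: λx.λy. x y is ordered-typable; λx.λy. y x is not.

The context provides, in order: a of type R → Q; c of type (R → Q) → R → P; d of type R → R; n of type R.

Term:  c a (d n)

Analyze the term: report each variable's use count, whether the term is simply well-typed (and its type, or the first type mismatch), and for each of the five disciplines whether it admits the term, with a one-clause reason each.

variable uses: a: 1; c: 1; d: 1; n: 1
uses in reading order: c, a, d, n
typing: well-typed — term : P
ordered: ✗, no contiguous prefix/suffix split fits c, a, d, n
linear: ✓, exactly-once usage across a, c, d, n
affine: ✓, no duplicate uses among a, c, d, n
relevant: ✓, none of a, c, d, n goes unused
unrestricted: ✓, type-checks (P) and nothing is barred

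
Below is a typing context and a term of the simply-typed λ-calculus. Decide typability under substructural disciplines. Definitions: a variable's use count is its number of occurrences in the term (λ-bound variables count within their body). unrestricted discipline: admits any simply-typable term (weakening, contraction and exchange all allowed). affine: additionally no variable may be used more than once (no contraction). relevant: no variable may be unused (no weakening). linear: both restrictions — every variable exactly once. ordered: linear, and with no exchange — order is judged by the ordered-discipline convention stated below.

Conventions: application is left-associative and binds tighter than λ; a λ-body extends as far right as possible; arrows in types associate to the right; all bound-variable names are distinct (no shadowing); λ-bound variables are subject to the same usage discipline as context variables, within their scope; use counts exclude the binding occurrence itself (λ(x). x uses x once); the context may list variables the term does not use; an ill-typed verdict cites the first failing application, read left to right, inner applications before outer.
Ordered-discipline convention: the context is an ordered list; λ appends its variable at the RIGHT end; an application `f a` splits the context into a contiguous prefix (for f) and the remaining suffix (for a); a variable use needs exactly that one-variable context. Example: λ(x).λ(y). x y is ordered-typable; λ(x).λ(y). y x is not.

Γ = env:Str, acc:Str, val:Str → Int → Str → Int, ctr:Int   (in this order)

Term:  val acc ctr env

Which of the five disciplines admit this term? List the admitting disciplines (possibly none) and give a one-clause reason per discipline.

accepted by: linear, affine, relevant, unrestricted
usage: env=1; acc=1; val=1; ctr=1
uses in reading order: val, acc, ctr, env
typing: well-typed at Int
ordered ✗ (no ordered split (uses run val, acc, ctr, env))
linear ✓ (single use per variable (env, acc, val, ctr))
affine ✓ (no duplicate uses among env, acc, val, ctr)
relevant ✓ (env, acc, val, ctr: all used, weakening unneeded)
unrestricted ✓ (simply typable at Int; W, C, E all held)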